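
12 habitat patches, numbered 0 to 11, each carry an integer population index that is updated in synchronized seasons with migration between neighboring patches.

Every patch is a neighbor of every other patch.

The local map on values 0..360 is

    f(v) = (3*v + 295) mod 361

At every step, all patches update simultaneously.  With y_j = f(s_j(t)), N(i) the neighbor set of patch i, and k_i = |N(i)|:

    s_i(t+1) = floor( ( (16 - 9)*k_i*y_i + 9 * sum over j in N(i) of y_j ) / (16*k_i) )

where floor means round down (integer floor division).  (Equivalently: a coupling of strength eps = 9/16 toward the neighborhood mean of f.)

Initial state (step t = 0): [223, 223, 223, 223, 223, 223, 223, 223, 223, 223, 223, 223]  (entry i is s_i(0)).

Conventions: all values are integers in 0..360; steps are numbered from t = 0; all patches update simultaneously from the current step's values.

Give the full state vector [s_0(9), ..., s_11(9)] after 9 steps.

Simulating step by step:
t=0: [223, 223, 223, 223, 223, 223, 223, 223, 223, 223, 223, 223]
t=1: [242, 242, 242, 242, 242, 242, 242, 242, 242, 242, 242, 242]
t=2: [299, 299, 299, 299, 299, 299, 299, 299, 299, 299, 299, 299]
t=3: [109, 109, 109, 109, 109, 109, 109, 109, 109, 109, 109, 109]
t=4: [261, 261, 261, 261, 261, 261, 261, 261, 261, 261, 261, 261]
t=5: [356, 356, 356, 356, 356, 356, 356, 356, 356, 356, 356, 356]
t=6: [280, 280, 280, 280, 280, 280, 280, 280, 280, 280, 280, 280]
t=7: [52, 52, 52, 52, 52, 52, 52, 52, 52, 52, 52, 52]
t=8: [90, 90, 90, 90, 90, 90, 90, 90, 90, 90, 90, 90]
t=9: [204, 204, 204, 204, 204, 204, 204, 204, 204, 204, 204, 204]

Answer: [204, 204, 204, 204, 204, 204, 204, 204, 204, 204, 204, 204]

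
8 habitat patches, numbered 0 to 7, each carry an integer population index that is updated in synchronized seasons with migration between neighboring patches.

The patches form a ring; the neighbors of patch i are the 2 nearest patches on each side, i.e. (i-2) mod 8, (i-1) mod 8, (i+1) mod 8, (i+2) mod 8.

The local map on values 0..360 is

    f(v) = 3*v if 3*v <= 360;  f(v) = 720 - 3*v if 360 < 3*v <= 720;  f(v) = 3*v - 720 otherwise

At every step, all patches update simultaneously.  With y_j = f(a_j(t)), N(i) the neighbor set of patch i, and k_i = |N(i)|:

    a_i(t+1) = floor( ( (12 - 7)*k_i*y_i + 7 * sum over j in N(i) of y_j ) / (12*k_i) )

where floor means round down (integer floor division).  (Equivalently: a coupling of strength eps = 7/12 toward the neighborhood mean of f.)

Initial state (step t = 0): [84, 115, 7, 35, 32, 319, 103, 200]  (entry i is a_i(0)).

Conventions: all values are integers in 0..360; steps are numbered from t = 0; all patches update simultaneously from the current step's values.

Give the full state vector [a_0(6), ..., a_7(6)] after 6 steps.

Answer: [110, 150, 242, 254, 251, 190, 125, 81]

Derivation:
t=0: [84, 115, 7, 35, 32, 319, 103, 200]
t=1: [220, 216, 125, 145, 138, 190, 231, 216]
t=2: [100, 141, 249, 246, 245, 163, 97, 75]
t=3: [247, 206, 103, 90, 88, 176, 233, 256]
t=4: [78, 137, 224, 238, 225, 167, 85, 69]
t=5: [216, 200, 106, 93, 95, 166, 209, 234]
t=6: [110, 150, 242, 254, 251, 190, 125, 81]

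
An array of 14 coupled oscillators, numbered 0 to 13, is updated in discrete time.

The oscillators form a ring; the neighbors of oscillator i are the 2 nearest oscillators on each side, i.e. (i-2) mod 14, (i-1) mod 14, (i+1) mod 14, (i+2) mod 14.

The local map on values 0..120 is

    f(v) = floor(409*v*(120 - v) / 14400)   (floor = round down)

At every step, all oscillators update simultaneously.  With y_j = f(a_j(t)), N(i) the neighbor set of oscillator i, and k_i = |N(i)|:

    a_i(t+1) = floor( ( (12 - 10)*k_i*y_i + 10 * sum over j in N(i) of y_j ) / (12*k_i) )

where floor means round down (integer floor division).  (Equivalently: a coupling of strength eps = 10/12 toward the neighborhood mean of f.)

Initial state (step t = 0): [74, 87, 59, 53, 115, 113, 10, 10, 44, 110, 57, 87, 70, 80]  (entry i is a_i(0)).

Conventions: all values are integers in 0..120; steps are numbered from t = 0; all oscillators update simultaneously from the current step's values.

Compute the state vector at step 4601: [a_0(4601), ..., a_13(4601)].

Answer: [54, 54, 54, 54, 54, 54, 54, 54, 54, 54, 54, 54, 54, 54]
Key observation: The state at step 12, [101, 101, 101, 101, 101, 101, 101, 101, 101, 101, 101, 101, 101, 101], reappears at step 14: the system is in a cycle of period 2 from step 12 on.  Therefore the state at step 4601 equals the state at step 12 + ((4601 - 12) mod 2) = 13, which is [54, 54, 54, 54, 54, 54, 54, 54, 54, 54, 54, 54, 54, 54].

Derivation:
t=0: [74, 87, 59, 53, 115, 113, 10, 10, 44, 110, 57, 87, 70, 80]
t=1: [93, 94, 78, 62, 55, 40, 39, 42, 56, 69, 80, 80, 93, 89]
t=2: [76, 83, 86, 90, 94, 95, 95, 94, 94, 94, 90, 85, 80, 75]
t=3: [89, 87, 81, 76, 72, 69, 68, 68, 70, 73, 77, 82, 87, 89]
t=4: [81, 84, 87, 92, 95, 98, 99, 98, 97, 95, 91, 87, 83, 81]
t=5: [86, 83, 78, 73, 68, 64, 62, 62, 64, 69, 74, 79, 83, 86]
t=6: [86, 88, 91, 95, 98, 100, 101, 100, 99, 97, 94, 91, 88, 86]
t=7: [79, 77, 72, 67, 62, 58, 57, 57, 60, 64, 68, 73, 77, 79]
t=8: [93, 94, 96, 99, 100, 101, 101, 101, 100, 100, 98, 96, 94, 93]
t=9: [68, 66, 63, 60, 57, 55, 54, 54, 56, 58, 61, 64, 67, 68]
t=10: [100, 100, 101, 101, 101, 101, 101, 101, 101, 101, 101, 101, 100, 100]
t=11: [55, 55, 54, 54, 54, 54, 54, 54, 54, 54, 54, 54, 55, 55]
t=12: [101, 101, 101, 101, 101, 101, 101, 101, 101, 101, 101, 101, 101, 101]
t=13: [54, 54, 54, 54, 54, 54, 54, 54, 54, 54, 54, 54, 54, 54]
t=14: [101, 101, 101, 101, 101, 101, 101, 101, 101, 101, 101, 101, 101, 101]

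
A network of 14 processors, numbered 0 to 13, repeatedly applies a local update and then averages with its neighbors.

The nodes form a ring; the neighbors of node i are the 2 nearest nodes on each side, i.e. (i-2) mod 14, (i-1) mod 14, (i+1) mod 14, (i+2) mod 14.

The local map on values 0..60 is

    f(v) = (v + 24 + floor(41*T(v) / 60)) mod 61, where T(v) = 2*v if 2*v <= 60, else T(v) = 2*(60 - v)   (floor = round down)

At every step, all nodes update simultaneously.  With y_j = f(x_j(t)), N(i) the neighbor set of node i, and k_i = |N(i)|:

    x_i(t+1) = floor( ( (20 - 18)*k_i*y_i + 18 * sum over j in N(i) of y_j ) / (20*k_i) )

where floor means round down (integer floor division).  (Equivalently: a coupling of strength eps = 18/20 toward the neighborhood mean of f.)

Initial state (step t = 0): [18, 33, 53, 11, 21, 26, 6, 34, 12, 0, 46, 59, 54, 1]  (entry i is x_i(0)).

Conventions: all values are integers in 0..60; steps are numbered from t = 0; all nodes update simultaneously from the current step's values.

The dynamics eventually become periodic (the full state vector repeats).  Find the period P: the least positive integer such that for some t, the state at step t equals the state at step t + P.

Simulating step by step:
t=0: [18, 33, 53, 11, 21, 26, 6, 34, 12, 0, 46, 59, 54, 1]
t=1: [24, 27, 24, 25, 32, 32, 30, 34, 32, 32, 30, 25, 20, 21]
t=2: [16, 18, 24, 27, 27, 30, 32, 33, 33, 30, 25, 22, 20, 18]
t=3: [8, 11, 14, 21, 27, 29, 31, 33, 30, 26, 22, 17, 10, 7]
t=4: [47, 38, 34, 38, 32, 26, 30, 30, 26, 21, 25, 28, 27, 35]
t=5: [29, 30, 30, 30, 30, 32, 29, 24, 25, 25, 22, 23, 27, 28]
t=6: [30, 32, 33, 33, 33, 29, 27, 26, 21, 18, 21, 22, 23, 27]
t=7: [27, 31, 32, 32, 30, 28, 24, 19, 16, 14, 12, 15, 21, 24]
t=8: [24, 28, 31, 32, 29, 23, 17, 24, 30, 32, 34, 37, 36, 31]
t=9: [30, 29, 28, 28, 22, 21, 23, 21, 22, 29, 32, 32, 28, 28]
t=10: [29, 30, 27, 22, 21, 17, 13, 18, 22, 24, 27, 30, 31, 31]
t=11: [31, 27, 23, 18, 23, 19, 13, 20, 24, 19, 25, 28, 31, 33]
t=12: [27, 22, 19, 15, 20, 20, 17, 20, 22, 18, 22, 24, 29, 30]
t=13: [22, 29, 25, 15, 18, 19, 10, 8, 8, 13, 17, 21, 24, 23]
t=14: [21, 28, 26, 20, 30, 35, 26, 37, 37, 27, 28, 22, 12, 19]
t=15: [26, 14, 21, 27, 23, 25, 31, 28, 27, 26, 30, 27, 19, 25]
t=16: [24, 24, 29, 26, 22, 25, 24, 26, 29, 28, 22, 22, 24, 27]
t=17: [23, 24, 20, 21, 23, 20, 22, 25, 22, 22, 22, 21, 18, 18]
t=18: [10, 11, 15, 13, 12, 15, 15, 14, 16, 15, 12, 10, 11, 12]
t=19: [52, 52, 51, 54, 57, 55, 43, 45, 51, 41, 40, 52, 49, 48]
t=20: [26, 25, 24, 24, 25, 26, 25, 27, 28, 27, 27, 27, 26, 25]
t=21: [21, 21, 21, 21, 21, 22, 24, 25, 25, 26, 26, 24, 24, 23]
t=22: [14, 13, 12, 12, 14, 16, 17, 20, 22, 21, 21, 20, 18, 15]
t=23: [43, 54, 54, 41, 29, 27, 18, 7, 9, 11, 10, 20, 31, 34]
t=24: [28, 28, 28, 26, 22, 26, 32, 32, 36, 36, 35, 37, 29, 25]
t=25: [27, 26, 24, 24, 26, 26, 26, 30, 32, 31, 31, 29, 28, 29]
t=26: [25, 23, 22, 22, 21, 25, 28, 29, 31, 32, 31, 31, 30, 27]
t=27: [22, 19, 16, 16, 19, 21, 24, 29, 31, 32, 33, 31, 29, 26]
t=28: [15, 9, 6, 5, 7, 14, 20, 24, 29, 32, 32, 30, 26, 21]
t=29: [32, 36, 44, 44, 35, 29, 34, 31, 24, 29, 30, 26, 33, 37]
t=30: [30, 30, 30, 30, 29, 31, 29, 28, 31, 27, 27, 31, 30, 30]
t=31: [34, 34, 33, 33, 32, 31, 31, 30, 28, 29, 30, 30, 31, 33]
t=32: [32, 32, 32, 32, 32, 33, 32, 31, 32, 32, 31, 32, 33, 32]
t=33: [32, 33, 33, 32, 32, 32, 32, 32, 33, 33, 32, 32, 32, 32]
t=34: [32, 32, 32, 32, 32, 33, 32, 32, 32, 32, 32, 32, 33, 32]
t=35: [32, 33, 33, 32, 32, 32, 32, 32, 33, 33, 32, 32, 32, 32]

Answer: 2
Key observation: The state at step 33, [32, 33, 33, 32, 32, 32, 32, 32, 33, 33, 32, 32, 32, 32], reappears at step 35 — and no state repeats earlier — so the cycle the system enters has period 2.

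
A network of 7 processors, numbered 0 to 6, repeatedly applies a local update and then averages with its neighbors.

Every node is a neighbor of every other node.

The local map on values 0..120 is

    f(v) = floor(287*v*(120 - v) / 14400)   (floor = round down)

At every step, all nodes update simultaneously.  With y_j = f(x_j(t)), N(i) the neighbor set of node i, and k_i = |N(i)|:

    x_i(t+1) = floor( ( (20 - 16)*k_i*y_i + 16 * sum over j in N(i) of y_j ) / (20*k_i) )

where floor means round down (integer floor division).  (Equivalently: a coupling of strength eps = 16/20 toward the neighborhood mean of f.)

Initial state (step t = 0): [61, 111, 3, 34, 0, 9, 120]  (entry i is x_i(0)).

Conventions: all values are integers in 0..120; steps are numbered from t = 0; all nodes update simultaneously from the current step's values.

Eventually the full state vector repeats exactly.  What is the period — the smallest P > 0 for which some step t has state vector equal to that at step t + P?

Answer: 2
Key observation: The state at step 4, [70, 70, 70, 70, 70, 70, 70], reappears at step 6 — and no state repeats earlier — so the cycle the system enters has period 2.

Derivation:
t=0: [61, 111, 3, 34, 0, 9, 120]
t=1: [27, 24, 23, 26, 23, 24, 23]
t=2: [46, 45, 45, 45, 45, 45, 45]
t=3: [67, 67, 67, 67, 67, 67, 67]
t=4: [70, 70, 70, 70, 70, 70, 70]
t=5: [69, 69, 69, 69, 69, 69, 69]
t=6: [70, 70, 70, 70, 70, 70, 70]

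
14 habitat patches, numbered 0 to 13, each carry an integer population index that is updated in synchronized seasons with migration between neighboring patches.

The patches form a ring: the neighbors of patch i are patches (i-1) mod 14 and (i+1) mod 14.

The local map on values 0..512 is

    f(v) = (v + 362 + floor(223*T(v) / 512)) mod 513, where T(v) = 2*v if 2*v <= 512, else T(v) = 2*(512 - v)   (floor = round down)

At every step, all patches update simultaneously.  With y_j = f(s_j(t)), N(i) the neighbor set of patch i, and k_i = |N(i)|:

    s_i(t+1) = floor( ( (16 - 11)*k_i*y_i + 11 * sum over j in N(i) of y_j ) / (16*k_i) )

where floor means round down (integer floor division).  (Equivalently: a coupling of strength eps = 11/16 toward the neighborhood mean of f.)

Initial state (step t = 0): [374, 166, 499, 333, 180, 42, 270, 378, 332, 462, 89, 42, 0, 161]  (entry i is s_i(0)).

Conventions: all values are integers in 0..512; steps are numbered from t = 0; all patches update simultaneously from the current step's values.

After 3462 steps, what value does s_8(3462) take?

Simulating step by step:
t=0: [374, 166, 499, 333, 180, 42, 270, 378, 332, 462, 89, 42, 0, 161]
t=1: [213, 291, 282, 292, 324, 314, 371, 336, 344, 231, 277, 267, 315, 289]
t=2: [305, 302, 331, 333, 334, 337, 338, 339, 318, 317, 312, 331, 331, 303]
t=3: [333, 334, 335, 337, 337, 338, 338, 336, 336, 335, 335, 336, 335, 335]
t=4: [337, 337, 338, 338, 338, 338, 338, 338, 338, 338, 338, 338, 338, 337]
t=5: [338, 338, 338, 338, 338, 338, 338, 338, 338, 338, 338, 338, 338, 338]
t=6: [338, 338, 338, 338, 338, 338, 338, 338, 338, 338, 338, 338, 338, 338]

Answer: s_8(3462) = 338
Key observation: The state at step 5, [338, 338, 338, 338, 338, 338, 338, 338, 338, 338, 338, 338, 338, 338], reappears at step 6: the system is in a cycle of period 1 from step 5 on.  Therefore the state at step 3462 equals the state at step 5 + ((3462 - 5) mod 1) = 5, which is [338, 338, 338, 338, 338, 338, 338, 338, 338, 338, 338, 338, 338, 338].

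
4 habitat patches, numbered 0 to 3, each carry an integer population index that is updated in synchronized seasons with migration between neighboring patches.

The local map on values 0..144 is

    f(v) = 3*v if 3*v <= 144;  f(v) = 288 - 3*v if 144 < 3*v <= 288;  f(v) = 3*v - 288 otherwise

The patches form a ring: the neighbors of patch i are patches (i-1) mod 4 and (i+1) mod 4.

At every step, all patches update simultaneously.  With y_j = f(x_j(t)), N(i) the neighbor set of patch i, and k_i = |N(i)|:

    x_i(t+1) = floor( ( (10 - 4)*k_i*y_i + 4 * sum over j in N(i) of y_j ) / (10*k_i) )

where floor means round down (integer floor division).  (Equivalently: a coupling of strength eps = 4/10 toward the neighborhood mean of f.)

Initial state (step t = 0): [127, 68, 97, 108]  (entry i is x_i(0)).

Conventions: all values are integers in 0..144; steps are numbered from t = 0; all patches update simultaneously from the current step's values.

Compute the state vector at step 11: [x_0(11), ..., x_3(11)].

Answer: [81, 81, 81, 82]

Derivation:
t=0: [127, 68, 97, 108]
t=1: [79, 69, 25, 40]
t=2: [70, 73, 85, 97]
t=3: [61, 63, 34, 24]
t=4: [97, 100, 95, 84]
t=5: [11, 8, 11, 22]
t=6: [37, 27, 37, 52]
t=7: [109, 93, 109, 123]
t=8: [41, 21, 41, 64]
t=9: [105, 87, 105, 106]
t=10: [27, 27, 27, 28]
t=11: [81, 81, 81, 82]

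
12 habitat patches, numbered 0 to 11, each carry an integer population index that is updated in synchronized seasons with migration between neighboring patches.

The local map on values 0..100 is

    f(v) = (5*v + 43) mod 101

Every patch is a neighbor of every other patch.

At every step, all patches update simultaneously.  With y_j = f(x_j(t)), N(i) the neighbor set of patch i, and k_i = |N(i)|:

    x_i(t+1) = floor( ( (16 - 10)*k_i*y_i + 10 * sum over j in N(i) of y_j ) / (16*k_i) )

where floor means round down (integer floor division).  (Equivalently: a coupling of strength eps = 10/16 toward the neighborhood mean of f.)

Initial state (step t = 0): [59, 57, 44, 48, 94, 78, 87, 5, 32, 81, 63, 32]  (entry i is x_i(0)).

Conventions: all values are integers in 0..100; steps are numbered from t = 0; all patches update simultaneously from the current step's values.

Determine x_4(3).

Simulating step by step:
t=0: [59, 57, 44, 48, 94, 78, 87, 5, 32, 81, 63, 32]
t=1: [38, 35, 46, 53, 29, 36, 50, 49, 27, 41, 44, 27]
t=2: [47, 43, 60, 39, 65, 44, 66, 65, 62, 52, 57, 62]
t=3: [57, 51, 46, 45, 54, 53, 56, 54, 49, 33, 41, 49]

Answer: x_4(3) = 54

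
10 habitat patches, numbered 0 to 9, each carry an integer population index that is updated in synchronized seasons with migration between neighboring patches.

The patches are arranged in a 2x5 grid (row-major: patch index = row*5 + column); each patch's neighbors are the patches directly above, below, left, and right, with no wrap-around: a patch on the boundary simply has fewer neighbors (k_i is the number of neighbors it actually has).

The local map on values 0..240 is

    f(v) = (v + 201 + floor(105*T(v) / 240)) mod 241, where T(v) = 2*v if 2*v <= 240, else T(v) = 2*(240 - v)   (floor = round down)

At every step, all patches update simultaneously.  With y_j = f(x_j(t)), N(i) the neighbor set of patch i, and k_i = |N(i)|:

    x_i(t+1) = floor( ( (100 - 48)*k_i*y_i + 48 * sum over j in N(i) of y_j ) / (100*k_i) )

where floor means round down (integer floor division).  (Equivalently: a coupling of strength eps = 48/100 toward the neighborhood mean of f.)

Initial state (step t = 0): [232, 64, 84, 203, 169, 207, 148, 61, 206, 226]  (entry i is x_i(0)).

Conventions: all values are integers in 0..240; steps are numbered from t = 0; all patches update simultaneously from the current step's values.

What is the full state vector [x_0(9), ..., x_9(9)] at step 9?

Simulating step by step:
t=0: [232, 64, 84, 203, 169, 207, 148, 61, 206, 226]
t=1: [169, 122, 116, 181, 193, 194, 153, 118, 176, 195]
t=2: [190, 185, 181, 189, 193, 192, 187, 183, 190, 193]
t=3: [193, 192, 192, 193, 193, 193, 193, 192, 193, 193]
t=4: [194, 194, 194, 194, 194, 194, 194, 194, 194, 194]
t=5: [194, 194, 194, 194, 194, 194, 194, 194, 194, 194]
t=6: [194, 194, 194, 194, 194, 194, 194, 194, 194, 194]
t=7: [194, 194, 194, 194, 194, 194, 194, 194, 194, 194]
t=8: [194, 194, 194, 194, 194, 194, 194, 194, 194, 194]
t=9: [194, 194, 194, 194, 194, 194, 194, 194, 194, 194]

Answer: [194, 194, 194, 194, 194, 194, 194, 194, 194, 194]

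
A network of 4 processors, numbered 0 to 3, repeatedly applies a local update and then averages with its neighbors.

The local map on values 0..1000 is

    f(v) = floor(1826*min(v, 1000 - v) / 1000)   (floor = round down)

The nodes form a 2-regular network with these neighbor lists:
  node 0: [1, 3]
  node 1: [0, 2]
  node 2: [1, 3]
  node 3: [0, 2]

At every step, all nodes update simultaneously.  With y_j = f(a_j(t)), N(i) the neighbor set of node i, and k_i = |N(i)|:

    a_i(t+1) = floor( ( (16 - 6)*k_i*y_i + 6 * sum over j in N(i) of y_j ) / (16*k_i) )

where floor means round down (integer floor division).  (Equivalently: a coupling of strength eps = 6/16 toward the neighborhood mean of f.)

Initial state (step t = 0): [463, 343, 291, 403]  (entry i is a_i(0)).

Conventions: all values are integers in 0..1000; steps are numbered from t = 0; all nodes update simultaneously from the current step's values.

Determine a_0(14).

Simulating step by step:
t=0: [463, 343, 291, 403]
t=1: [783, 649, 587, 717]
t=2: [464, 615, 688, 538]
t=3: [819, 704, 645, 792]
t=4: [378, 520, 577, 420]
t=5: [739, 821, 790, 752]
t=6: [443, 364, 385, 443]
t=7: [781, 698, 715, 788]
t=8: [425, 516, 500, 414]
t=9: [792, 868, 877, 788]
t=10: [354, 263, 257, 354]
t=11: [614, 509, 504, 612]
t=12: [740, 861, 866, 744]
t=13: [431, 292, 287, 426]
t=14: [737, 578, 573, 731]

Answer: a_0(14) = 737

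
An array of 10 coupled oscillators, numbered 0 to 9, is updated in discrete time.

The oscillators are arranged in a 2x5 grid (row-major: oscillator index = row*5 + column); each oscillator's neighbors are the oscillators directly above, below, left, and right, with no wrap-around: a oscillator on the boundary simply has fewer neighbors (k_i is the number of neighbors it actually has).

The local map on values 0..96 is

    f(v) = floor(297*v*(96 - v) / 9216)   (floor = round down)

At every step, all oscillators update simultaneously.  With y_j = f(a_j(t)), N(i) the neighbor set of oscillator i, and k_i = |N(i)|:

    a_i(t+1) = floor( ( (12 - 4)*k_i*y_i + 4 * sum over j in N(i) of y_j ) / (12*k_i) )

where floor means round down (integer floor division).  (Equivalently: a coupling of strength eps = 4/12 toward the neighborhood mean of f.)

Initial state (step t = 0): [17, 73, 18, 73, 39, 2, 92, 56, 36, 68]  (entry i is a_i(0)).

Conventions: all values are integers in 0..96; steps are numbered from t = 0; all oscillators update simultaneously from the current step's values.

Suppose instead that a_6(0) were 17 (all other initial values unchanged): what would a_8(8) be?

Simulating step by step:
t=0: [17, 73, 18, 73, 39, 2, 17, 56, 36, 68]
t=1: [38, 50, 50, 56, 66, 18, 43, 65, 66, 64]
t=2: [67, 73, 72, 70, 65, 54, 69, 66, 64, 65]
t=3: [62, 55, 56, 59, 63, 69, 61, 62, 64, 64]
t=4: [66, 71, 71, 69, 66, 62, 67, 67, 66, 66]
t=5: [62, 58, 57, 60, 62, 65, 62, 61, 62, 63]
t=6: [67, 70, 70, 68, 67, 65, 67, 68, 67, 66]
t=7: [61, 58, 58, 60, 62, 63, 61, 60, 61, 62]
t=8: [68, 70, 70, 68, 67, 66, 68, 69, 68, 67]

Answer: a_8(8) = 68
Key observation: This trace re-runs the system from the modified initial state.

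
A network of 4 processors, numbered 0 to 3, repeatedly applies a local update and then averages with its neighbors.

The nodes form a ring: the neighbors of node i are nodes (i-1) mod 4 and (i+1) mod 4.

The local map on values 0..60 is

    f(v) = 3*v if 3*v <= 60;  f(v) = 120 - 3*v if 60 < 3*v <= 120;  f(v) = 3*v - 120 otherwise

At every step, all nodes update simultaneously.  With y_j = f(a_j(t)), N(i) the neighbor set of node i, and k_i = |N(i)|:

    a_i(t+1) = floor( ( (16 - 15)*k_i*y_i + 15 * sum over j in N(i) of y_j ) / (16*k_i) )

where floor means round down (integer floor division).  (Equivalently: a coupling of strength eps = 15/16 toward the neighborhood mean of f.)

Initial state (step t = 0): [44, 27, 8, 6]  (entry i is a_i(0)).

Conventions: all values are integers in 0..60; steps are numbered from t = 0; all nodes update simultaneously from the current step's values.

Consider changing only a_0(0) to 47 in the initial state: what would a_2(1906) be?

Answer: a_2(1906) = 33
Key observation: The state at step 14, [33, 33, 33, 33], reappears at step 18: the system is in a cycle of period 4 from step 14 on.  Therefore the state at step 1906 equals the state at step 14 + ((1906 - 14) mod 4) = 14, which is [33, 33, 33, 33].

Derivation:
t=0: [47, 27, 8, 6]
t=1: [28, 23, 28, 22]
t=2: [51, 36, 51, 37]
t=3: [11, 31, 11, 31]
t=4: [27, 32, 27, 32]
t=5: [24, 38, 24, 38]
t=6: [8, 45, 8, 45]
t=7: [15, 23, 15, 23]
t=8: [50, 45, 50, 45]
t=9: [15, 29, 15, 29]
t=10: [33, 44, 33, 44]
t=11: [12, 20, 12, 20]
t=12: [58, 37, 58, 37]
t=13: [11, 51, 11, 51]
t=14: [33, 33, 33, 33]
t=15: [21, 21, 21, 21]
t=16: [57, 57, 57, 57]
t=17: [51, 51, 51, 51]
t=18: [33, 33, 33, 33]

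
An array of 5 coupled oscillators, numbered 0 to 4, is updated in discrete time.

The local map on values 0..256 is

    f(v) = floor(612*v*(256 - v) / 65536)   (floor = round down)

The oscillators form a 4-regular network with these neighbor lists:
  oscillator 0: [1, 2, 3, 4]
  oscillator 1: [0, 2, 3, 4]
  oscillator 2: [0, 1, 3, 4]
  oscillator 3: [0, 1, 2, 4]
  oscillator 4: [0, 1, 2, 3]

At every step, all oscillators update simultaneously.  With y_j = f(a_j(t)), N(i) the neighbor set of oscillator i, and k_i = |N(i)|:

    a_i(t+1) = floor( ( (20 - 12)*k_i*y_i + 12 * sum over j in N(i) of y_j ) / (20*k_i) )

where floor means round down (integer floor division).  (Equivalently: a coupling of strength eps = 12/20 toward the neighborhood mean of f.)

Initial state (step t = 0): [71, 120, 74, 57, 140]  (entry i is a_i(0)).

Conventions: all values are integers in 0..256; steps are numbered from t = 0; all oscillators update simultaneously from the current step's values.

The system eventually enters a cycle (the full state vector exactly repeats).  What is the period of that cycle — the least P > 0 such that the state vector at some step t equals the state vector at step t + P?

Answer: 2
Key observation: The state at step 4, [149, 149, 149, 149, 149], reappears at step 6 — and no state repeats earlier — so the cycle the system enters has period 2.

Derivation:
t=0: [71, 120, 74, 57, 140]
t=1: [128, 136, 129, 124, 136]
t=2: [152, 152, 152, 152, 152]
t=3: [147, 147, 147, 147, 147]
t=4: [149, 149, 149, 149, 149]
t=5: [148, 148, 148, 148, 148]
t=6: [149, 149, 149, 149, 149]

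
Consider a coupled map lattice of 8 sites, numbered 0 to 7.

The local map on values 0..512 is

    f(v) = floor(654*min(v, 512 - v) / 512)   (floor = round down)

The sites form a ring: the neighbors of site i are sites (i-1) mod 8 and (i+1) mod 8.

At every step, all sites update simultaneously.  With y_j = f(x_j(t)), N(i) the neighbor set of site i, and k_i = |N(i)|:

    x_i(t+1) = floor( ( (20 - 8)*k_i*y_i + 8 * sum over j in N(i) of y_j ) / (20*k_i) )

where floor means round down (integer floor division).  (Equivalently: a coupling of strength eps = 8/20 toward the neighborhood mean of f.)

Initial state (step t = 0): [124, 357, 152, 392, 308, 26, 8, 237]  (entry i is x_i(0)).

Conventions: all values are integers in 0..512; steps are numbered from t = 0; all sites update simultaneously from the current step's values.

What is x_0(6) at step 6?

Answer: x_0(6) = 257

Derivation:
t=0: [124, 357, 152, 392, 308, 26, 8, 237]
t=1: [194, 188, 186, 182, 193, 73, 73, 214]
t=2: [250, 240, 236, 235, 212, 123, 129, 231]
t=3: [311, 307, 301, 294, 253, 181, 188, 273]
t=4: [266, 261, 269, 285, 295, 251, 251, 282]
t=5: [311, 316, 307, 290, 288, 311, 314, 302]
t=6: [257, 253, 263, 279, 279, 261, 256, 262]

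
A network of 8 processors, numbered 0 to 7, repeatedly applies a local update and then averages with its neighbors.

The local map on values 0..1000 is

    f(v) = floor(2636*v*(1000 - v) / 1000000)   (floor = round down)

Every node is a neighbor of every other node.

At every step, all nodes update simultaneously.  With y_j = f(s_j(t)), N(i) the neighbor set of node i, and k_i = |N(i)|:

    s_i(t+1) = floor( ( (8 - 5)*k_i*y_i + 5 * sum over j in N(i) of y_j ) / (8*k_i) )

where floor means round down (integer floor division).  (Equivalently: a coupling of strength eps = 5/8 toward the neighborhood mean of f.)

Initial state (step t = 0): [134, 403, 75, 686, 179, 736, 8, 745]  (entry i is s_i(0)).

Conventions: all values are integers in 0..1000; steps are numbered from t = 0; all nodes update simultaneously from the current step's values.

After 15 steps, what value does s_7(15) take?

Simulating step by step:
t=0: [134, 403, 75, 686, 179, 736, 8, 745]
t=1: [364, 458, 329, 439, 387, 423, 283, 420]
t=2: [615, 627, 606, 626, 619, 624, 593, 624]
t=3: [622, 620, 624, 620, 621, 621, 626, 621]
t=4: [619, 619, 619, 619, 619, 619, 618, 619]
t=5: [621, 621, 621, 621, 621, 621, 621, 621]
t=6: [620, 620, 620, 620, 620, 620, 620, 620]
t=7: [621, 621, 621, 621, 621, 621, 621, 621]
t=8: [620, 620, 620, 620, 620, 620, 620, 620]
t=9: [621, 621, 621, 621, 621, 621, 621, 621]
t=10: [620, 620, 620, 620, 620, 620, 620, 620]
t=11: [621, 621, 621, 621, 621, 621, 621, 621]
t=12: [620, 620, 620, 620, 620, 620, 620, 620]
t=13: [621, 621, 621, 621, 621, 621, 621, 621]
t=14: [620, 620, 620, 620, 620, 620, 620, 620]
t=15: [621, 621, 621, 621, 621, 621, 621, 621]

Answer: s_7(15) = 621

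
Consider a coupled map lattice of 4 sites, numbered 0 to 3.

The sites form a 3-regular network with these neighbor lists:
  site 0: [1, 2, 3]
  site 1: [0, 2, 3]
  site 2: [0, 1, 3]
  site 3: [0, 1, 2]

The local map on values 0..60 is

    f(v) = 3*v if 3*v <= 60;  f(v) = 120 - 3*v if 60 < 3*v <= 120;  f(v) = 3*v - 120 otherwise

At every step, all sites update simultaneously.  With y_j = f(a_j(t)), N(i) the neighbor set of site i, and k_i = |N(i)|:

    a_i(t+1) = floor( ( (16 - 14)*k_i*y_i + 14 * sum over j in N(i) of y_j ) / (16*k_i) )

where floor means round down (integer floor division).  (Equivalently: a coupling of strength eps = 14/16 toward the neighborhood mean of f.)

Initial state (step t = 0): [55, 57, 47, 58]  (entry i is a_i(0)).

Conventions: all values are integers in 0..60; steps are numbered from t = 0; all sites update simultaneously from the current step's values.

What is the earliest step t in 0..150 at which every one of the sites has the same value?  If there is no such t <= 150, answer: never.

Answer: 5
Key observation: Synchronization is absorbing here: once all sites are equal they stay equal, and step 5 is the first all-equal step.

Derivation:
t=0: [55, 57, 47, 58]  (not all equal)
t=1: [42, 41, 46, 40]  (not all equal)
t=2: [6, 7, 4, 7]  (not all equal)
t=3: [18, 17, 19, 17]  (not all equal)
t=4: [53, 53, 52, 53]  (not all equal)
t=5: [38, 38, 38, 38]  (all equal)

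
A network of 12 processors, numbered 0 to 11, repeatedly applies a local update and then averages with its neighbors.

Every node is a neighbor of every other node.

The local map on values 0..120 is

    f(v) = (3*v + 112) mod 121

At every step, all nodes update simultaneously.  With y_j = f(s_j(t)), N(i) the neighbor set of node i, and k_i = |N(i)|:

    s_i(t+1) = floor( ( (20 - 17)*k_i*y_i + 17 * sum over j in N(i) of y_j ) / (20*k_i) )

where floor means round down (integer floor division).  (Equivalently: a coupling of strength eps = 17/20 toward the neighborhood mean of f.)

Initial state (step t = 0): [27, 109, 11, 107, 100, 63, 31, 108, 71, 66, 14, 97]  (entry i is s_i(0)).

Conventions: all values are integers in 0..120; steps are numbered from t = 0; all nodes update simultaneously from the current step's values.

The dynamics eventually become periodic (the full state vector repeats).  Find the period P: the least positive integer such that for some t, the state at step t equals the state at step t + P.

Simulating step by step:
t=0: [27, 109, 11, 107, 100, 63, 31, 108, 71, 66, 14, 97]
t=1: [61, 62, 58, 61, 60, 60, 62, 61, 62, 61, 58, 59]
t=2: [51, 51, 50, 51, 51, 51, 51, 51, 51, 51, 50, 50]
t=3: [22, 22, 22, 22, 22, 22, 22, 22, 22, 22, 22, 22]
t=4: [57, 57, 57, 57, 57, 57, 57, 57, 57, 57, 57, 57]
t=5: [41, 41, 41, 41, 41, 41, 41, 41, 41, 41, 41, 41]
t=6: [114, 114, 114, 114, 114, 114, 114, 114, 114, 114, 114, 114]
t=7: [91, 91, 91, 91, 91, 91, 91, 91, 91, 91, 91, 91]
t=8: [22, 22, 22, 22, 22, 22, 22, 22, 22, 22, 22, 22]

Answer: 5
Key observation: The state at step 3, [22, 22, 22, 22, 22, 22, 22, 22, 22, 22, 22, 22], reappears at step 8 — and no state repeats earlier — so the cycle the system enters has period 5.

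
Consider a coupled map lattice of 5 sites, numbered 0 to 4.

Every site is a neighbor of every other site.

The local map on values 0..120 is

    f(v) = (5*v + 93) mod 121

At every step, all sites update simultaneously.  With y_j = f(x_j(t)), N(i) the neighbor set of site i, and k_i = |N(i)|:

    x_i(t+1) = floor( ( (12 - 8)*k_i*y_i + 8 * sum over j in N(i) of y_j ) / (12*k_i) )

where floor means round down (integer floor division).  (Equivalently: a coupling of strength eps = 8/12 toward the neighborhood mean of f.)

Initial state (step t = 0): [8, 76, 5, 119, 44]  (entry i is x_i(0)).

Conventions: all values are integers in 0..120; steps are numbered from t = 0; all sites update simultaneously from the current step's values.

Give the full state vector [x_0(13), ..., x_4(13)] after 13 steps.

Answer: [95, 95, 95, 92, 91]

Derivation:
t=0: [8, 76, 5, 119, 44]
t=1: [67, 84, 85, 79, 77]
t=2: [52, 46, 46, 41, 60]
t=3: [78, 73, 73, 69, 64]
t=4: [92, 88, 88, 85, 80]
t=5: [46, 43, 43, 40, 36]
t=6: [62, 60, 60, 57, 54]
t=7: [25, 24, 24, 21, 19]
t=8: [87, 86, 86, 83, 82]
t=9: [34, 34, 34, 31, 30]
t=10: [15, 15, 15, 12, 11]
t=11: [41, 41, 41, 38, 37]
t=12: [50, 50, 50, 47, 46]
t=13: [95, 95, 95, 92, 91]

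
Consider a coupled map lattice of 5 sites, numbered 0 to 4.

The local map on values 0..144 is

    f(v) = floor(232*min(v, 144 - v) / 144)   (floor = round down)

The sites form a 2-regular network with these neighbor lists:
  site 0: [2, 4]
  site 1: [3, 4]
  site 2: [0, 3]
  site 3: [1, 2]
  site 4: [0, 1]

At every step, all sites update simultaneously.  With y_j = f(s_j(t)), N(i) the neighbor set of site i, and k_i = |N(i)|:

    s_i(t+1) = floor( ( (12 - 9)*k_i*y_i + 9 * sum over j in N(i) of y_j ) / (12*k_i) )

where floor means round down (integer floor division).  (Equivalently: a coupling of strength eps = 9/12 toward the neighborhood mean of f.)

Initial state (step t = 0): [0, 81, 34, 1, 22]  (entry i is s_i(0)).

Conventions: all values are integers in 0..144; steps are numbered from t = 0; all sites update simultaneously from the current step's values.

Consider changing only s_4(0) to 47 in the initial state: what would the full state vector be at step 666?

Answer: [81, 80, 82, 81, 80]
Key observation: The state at step 23, [90, 91, 90, 90, 91], reappears at step 31: the system is in a cycle of period 8 from step 23 on.  Therefore the state at step 666 equals the state at step 23 + ((666 - 23) mod 8) = 26, which is [81, 80, 82, 81, 80].

Derivation:
t=0: [0, 81, 34, 1, 47]
t=1: [48, 53, 13, 58, 56]
t=2: [60, 89, 68, 62, 83]
t=3: [101, 95, 100, 98, 93]
t=4: [74, 78, 71, 74, 75]
t=5: [112, 110, 112, 110, 109]
t=6: [52, 54, 52, 52, 53]
t=7: [83, 84, 83, 84, 85]
t=8: [96, 95, 97, 96, 96]
t=9: [76, 77, 76, 76, 77]
t=10: [108, 107, 109, 108, 107]
t=11: [57, 58, 57, 57, 58]
t=12: [91, 92, 91, 91, 92]
t=13: [84, 83, 85, 84, 83]
t=14: [96, 97, 95, 96, 97]
t=15: [76, 75, 77, 76, 75]
t=16: [109, 110, 108, 109, 110]
t=17: [56, 54, 56, 56, 54]
t=18: [88, 88, 90, 88, 88]
t=19: [88, 90, 89, 88, 90]
t=20: [88, 88, 89, 88, 88]
t=21: [89, 90, 89, 89, 90]
t=22: [87, 87, 88, 87, 87]
t=23: [90, 91, 90, 90, 91]
t=24: [86, 85, 87, 86, 85]
t=25: [93, 94, 92, 93, 94]
t=26: [81, 80, 82, 81, 80]
t=27: [101, 102, 100, 101, 102]
t=28: [68, 67, 69, 68, 67]
t=29: [109, 107, 109, 109, 107]
t=30: [57, 57, 56, 57, 57]
t=31: [90, 91, 90, 90, 91]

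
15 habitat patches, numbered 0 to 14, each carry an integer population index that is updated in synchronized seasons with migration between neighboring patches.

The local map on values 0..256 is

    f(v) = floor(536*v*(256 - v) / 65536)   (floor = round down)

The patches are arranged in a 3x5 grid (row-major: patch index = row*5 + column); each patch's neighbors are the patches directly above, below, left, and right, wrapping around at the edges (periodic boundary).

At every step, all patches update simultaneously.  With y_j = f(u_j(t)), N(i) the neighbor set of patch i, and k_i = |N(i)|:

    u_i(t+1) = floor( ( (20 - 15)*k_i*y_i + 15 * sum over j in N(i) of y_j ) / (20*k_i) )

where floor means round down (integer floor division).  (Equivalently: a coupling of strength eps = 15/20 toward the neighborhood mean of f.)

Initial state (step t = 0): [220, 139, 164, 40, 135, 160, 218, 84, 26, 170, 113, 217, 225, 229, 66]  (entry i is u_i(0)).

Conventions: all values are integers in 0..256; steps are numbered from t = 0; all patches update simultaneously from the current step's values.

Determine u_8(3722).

Simulating step by step:
t=0: [220, 139, 164, 40, 135, 160, 218, 84, 26, 170, 113, 217, 225, 229, 66]
t=1: [114, 93, 101, 83, 99, 102, 100, 84, 78, 106, 100, 90, 81, 64, 106]
t=2: [127, 126, 120, 117, 127, 128, 123, 120, 115, 125, 127, 122, 116, 114, 123]
t=3: [133, 133, 132, 132, 133, 133, 133, 132, 132, 133, 133, 132, 132, 132, 132]
t=4: [133, 133, 133, 133, 133, 133, 133, 133, 133, 133, 133, 133, 133, 133, 133]
t=5: [133, 133, 133, 133, 133, 133, 133, 133, 133, 133, 133, 133, 133, 133, 133]

Answer: u_8(3722) = 133
Key observation: The state at step 4, [133, 133, 133, 133, 133, 133, 133, 133, 133, 133, 133, 133, 133, 133, 133], reappears at step 5: the system is in a cycle of period 1 from step 4 on.  Therefore the state at step 3722 equals the state at step 4 + ((3722 - 4) mod 1) = 4, which is [133, 133, 133, 133, 133, 133, 133, 133, 133, 133, 133, 133, 133, 133, 133].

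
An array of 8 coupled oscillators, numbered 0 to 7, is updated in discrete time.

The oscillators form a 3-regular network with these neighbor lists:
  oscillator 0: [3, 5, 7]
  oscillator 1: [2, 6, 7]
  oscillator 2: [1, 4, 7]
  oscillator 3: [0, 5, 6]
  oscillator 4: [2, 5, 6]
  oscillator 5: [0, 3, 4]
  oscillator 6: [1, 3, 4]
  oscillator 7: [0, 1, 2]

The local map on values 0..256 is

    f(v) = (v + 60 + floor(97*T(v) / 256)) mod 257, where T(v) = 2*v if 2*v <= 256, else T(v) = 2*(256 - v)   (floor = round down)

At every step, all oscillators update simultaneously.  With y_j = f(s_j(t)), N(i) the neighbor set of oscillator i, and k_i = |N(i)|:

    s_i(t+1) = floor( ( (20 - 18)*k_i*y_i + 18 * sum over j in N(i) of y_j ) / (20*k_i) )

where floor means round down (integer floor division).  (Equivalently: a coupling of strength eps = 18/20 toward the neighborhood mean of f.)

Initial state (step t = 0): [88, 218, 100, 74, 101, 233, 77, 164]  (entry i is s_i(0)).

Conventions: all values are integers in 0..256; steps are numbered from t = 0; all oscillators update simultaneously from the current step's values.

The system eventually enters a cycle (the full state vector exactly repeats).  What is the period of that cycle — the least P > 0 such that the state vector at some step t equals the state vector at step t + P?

Answer: 16
Key observation: The state at step 22, [160, 28, 28, 169, 93, 169, 93, 97], reappears at step 38 — and no state repeats earlier — so the cycle the system enters has period 16.

Derivation:
t=0: [88, 218, 100, 74, 101, 233, 77, 164]
t=1: [105, 144, 120, 157, 168, 197, 162, 153]
t=2: [58, 28, 31, 100, 31, 99, 34, 89]
t=3: [221, 145, 143, 177, 151, 176, 149, 136]
t=4: [37, 31, 31, 40, 34, 40, 34, 36]
t=5: [127, 118, 118, 125, 120, 125, 120, 118]
t=6: [18, 10, 10, 20, 14, 20, 14, 14]
t=7: [91, 81, 81, 90, 85, 90, 85, 81]
t=8: [213, 204, 204, 215, 209, 215, 209, 207]
t=9: [48, 46, 46, 48, 47, 48, 47, 46]
t=10: [142, 140, 140, 143, 142, 143, 142, 141]
t=11: [31, 30, 30, 31, 30, 31, 30, 30]
t=12: [113, 112, 112, 113, 112, 113, 112, 112]
t=13: [77, 256, 256, 77, 179, 77, 179, 179]
t=14: [148, 47, 47, 148, 92, 148, 92, 97]
t=15: [91, 192, 192, 88, 140, 88, 140, 117]
t=16: [152, 28, 28, 160, 89, 160, 89, 92]
t=17: [90, 174, 174, 88, 129, 88, 129, 97]
t=18: [219, 93, 93, 159, 87, 159, 87, 111]
t=19: [102, 229, 229, 92, 162, 92, 162, 174]
t=20: [168, 43, 43, 170, 96, 170, 96, 106]
t=21: [100, 196, 196, 94, 143, 94, 143, 116]
t=22: [160, 28, 28, 169, 93, 169, 93, 97]
t=23: [94, 179, 179, 92, 133, 92, 133, 98]
t=24: [224, 94, 94, 164, 89, 164, 89, 114]
t=25: [27, 155, 155, 94, 164, 94, 164, 150]
t=26: [155, 34, 34, 132, 92, 132, 92, 55]
t=27: [67, 160, 160, 87, 132, 87, 132, 97]
t=28: [213, 91, 91, 146, 85, 146, 85, 97]
t=29: [93, 219, 219, 89, 158, 89, 158, 168]
t=30: [163, 41, 41, 163, 93, 163, 93, 100]
t=31: [95, 190, 190, 92, 139, 92, 139, 113]
t=32: [155, 26, 26, 165, 91, 165, 91, 93]
t=33: [91, 174, 174, 90, 129, 90, 129, 95]
t=34: [220, 91, 91, 161, 88, 161, 88, 111]
t=35: [102, 228, 228, 93, 161, 93, 161, 171]
t=36: [169, 42, 42, 171, 96, 171, 96, 106]
t=37: [100, 195, 195, 94, 142, 94, 142, 115]
t=38: [160, 28, 28, 169, 93, 169, 93, 97]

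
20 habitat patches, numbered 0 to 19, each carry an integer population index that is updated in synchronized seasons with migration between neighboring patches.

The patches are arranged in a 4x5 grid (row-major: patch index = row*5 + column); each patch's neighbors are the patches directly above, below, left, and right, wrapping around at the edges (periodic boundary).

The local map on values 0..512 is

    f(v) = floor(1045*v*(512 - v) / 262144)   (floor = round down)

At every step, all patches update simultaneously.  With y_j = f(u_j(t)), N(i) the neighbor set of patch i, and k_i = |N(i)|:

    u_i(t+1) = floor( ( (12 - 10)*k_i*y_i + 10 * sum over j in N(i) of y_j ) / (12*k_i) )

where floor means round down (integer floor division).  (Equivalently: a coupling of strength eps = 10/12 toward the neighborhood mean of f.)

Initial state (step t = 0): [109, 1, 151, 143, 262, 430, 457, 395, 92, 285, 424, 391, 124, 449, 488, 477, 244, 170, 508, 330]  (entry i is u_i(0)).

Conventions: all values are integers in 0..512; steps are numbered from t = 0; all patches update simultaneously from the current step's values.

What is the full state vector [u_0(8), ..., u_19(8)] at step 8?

Simulating step by step:
t=0: [109, 1, 151, 143, 262, 430, 457, 395, 92, 285, 424, 391, 124, 449, 488, 477, 244, 170, 508, 330]
t=1: [126, 157, 166, 168, 227, 165, 123, 168, 184, 168, 116, 176, 180, 101, 165, 182, 144, 179, 166, 119]
t=2: [229, 208, 229, 236, 217, 203, 222, 225, 218, 236, 224, 210, 220, 222, 197, 200, 229, 228, 208, 229]
t=3: [252, 256, 256, 255, 257, 256, 253, 256, 257, 252, 250, 255, 255, 253, 255, 256, 253, 256, 256, 251]
t=4: [261, 261, 261, 261, 261, 261, 261, 261, 261, 261, 261, 261, 261, 261, 261, 261, 261, 261, 261, 261]
t=5: [261, 261, 261, 261, 261, 261, 261, 261, 261, 261, 261, 261, 261, 261, 261, 261, 261, 261, 261, 261]
t=6: [261, 261, 261, 261, 261, 261, 261, 261, 261, 261, 261, 261, 261, 261, 261, 261, 261, 261, 261, 261]
t=7: [261, 261, 261, 261, 261, 261, 261, 261, 261, 261, 261, 261, 261, 261, 261, 261, 261, 261, 261, 261]
t=8: [261, 261, 261, 261, 261, 261, 261, 261, 261, 261, 261, 261, 261, 261, 261, 261, 261, 261, 261, 261]

Answer: [261, 261, 261, 261, 261, 261, 261, 261, 261, 261, 261, 261, 261, 261, 261, 261, 261, 261, 261, 261]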